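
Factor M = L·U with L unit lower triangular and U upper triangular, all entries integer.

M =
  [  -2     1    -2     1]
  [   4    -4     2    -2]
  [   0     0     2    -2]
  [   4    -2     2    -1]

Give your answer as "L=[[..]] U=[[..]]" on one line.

  row1 -= -2·row0 → [0,-2,-2,0]
  row2 -= 0·row0 → [0,0,2,-2]
  row3 -= -2·row0 → [0,0,-2,1]
  row2 -= 0·row1 → [0,0,2,-2]
  row3 -= 0·row1 → [0,0,-2,1]
  row3 -= -1·row2 → [0,0,0,-1]

L=[[1,0,0,0],[-2,1,0,0],[0,0,1,0],[-2,0,-1,1]] U=[[-2,1,-2,1],[0,-2,-2,0],[0,0,2,-2],[0,0,0,-1]]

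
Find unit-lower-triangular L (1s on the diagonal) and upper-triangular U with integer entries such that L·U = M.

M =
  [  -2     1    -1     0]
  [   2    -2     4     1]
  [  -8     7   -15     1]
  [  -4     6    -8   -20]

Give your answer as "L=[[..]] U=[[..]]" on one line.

L=[[1,0,0,0],[-1,1,0,0],[4,-3,1,0],[2,-4,-3,1]] U=[[-2,1,-1,0],[0,-1,3,1],[0,0,-2,4],[0,0,0,-4]]

  r1 -= -1·r0 → [0,-1,3,1]
  r2 -= 4·r0 → [0,3,-11,1]
  r3 -= 2·r0 → [0,4,-6,-20]
  r2 -= -3·r1 → [0,0,-2,4]
  r3 -= -4·r1 → [0,0,6,-16]
  r3 -= -3·r2 → [0,0,0,-4]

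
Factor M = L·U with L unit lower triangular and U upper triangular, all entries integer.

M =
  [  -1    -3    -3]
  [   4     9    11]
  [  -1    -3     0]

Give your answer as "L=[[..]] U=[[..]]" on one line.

L=[[1,0,0],[-4,1,0],[1,0,1]] U=[[-1,-3,-3],[0,-3,-1],[0,0,3]]

  R1 -= -4·R0 → [0,-3,-1]
  R2 -= 1·R0 → [0,0,3]
  R2 -= 0·R1 → [0,0,3]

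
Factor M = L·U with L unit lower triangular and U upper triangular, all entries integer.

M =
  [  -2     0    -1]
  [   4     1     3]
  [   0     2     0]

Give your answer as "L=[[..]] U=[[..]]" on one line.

L=[[1,0,0],[-2,1,0],[0,2,1]] U=[[-2,0,-1],[0,1,1],[0,0,-2]]

  row1 -= -2·row0 → [0,1,1]
  row2 -= 0·row0 → [0,2,0]
  row2 -= 2·row1 → [0,0,-2]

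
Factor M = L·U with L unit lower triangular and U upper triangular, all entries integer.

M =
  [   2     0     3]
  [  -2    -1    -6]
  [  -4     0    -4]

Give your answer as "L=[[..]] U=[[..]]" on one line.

L=[[1,0,0],[-1,1,0],[-2,0,1]] U=[[2,0,3],[0,-1,-3],[0,0,2]]

  R1 -= -1·R0 → [0,-1,-3]
  R2 -= -2·R0 → [0,0,2]
  R2 -= 0·R1 → [0,0,2]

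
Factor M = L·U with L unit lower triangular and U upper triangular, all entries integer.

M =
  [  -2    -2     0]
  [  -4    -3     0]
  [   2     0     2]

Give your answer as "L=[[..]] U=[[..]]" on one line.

  row1 -= 2·row0 → [0,1,0]
  row2 -= -1·row0 → [0,-2,2]
  row2 -= -2·row1 → [0,0,2]

L=[[1,0,0],[2,1,0],[-1,-2,1]] U=[[-2,-2,0],[0,1,0],[0,0,2]]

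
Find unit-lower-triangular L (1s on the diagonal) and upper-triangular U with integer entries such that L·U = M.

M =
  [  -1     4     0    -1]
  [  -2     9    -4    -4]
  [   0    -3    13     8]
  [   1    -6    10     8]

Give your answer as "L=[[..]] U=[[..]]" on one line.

L=[[1,0,0,0],[2,1,0,0],[0,-3,1,0],[-1,-2,2,1]] U=[[-1,4,0,-1],[0,1,-4,-2],[0,0,1,2],[0,0,0,-1]]

  row1 -= 2·row0 → [0,1,-4,-2]
  row2 -= 0·row0 → [0,-3,13,8]
  row3 -= -1·row0 → [0,-2,10,7]
  row2 -= -3·row1 → [0,0,1,2]
  row3 -= -2·row1 → [0,0,2,3]
  row3 -= 2·row2 → [0,0,0,-1]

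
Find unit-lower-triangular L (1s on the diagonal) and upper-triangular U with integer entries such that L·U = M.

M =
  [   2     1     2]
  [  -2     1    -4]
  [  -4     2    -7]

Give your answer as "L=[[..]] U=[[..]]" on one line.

L=[[1,0,0],[-1,1,0],[-2,2,1]] U=[[2,1,2],[0,2,-2],[0,0,1]]

  r1 -= -1·r0 → [0,2,-2]
  r2 -= -2·r0 → [0,4,-3]
  r2 -= 2·r1 → [0,0,1]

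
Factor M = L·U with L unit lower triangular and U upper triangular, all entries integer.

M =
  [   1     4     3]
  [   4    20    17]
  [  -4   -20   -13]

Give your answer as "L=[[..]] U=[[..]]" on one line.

  row1 -= 4·row0 → [0,4,5]
  row2 -= -4·row0 → [0,-4,-1]
  row2 -= -1·row1 → [0,0,4]

L=[[1,0,0],[4,1,0],[-4,-1,1]] U=[[1,4,3],[0,4,5],[0,0,4]]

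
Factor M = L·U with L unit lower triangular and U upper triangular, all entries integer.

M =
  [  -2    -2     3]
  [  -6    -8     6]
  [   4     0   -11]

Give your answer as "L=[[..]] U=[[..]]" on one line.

L=[[1,0,0],[3,1,0],[-2,2,1]] U=[[-2,-2,3],[0,-2,-3],[0,0,1]]

  r1 -= 3·r0 → [0,-2,-3]
  r2 -= -2·r0 → [0,-4,-5]
  r2 -= 2·r1 → [0,0,1]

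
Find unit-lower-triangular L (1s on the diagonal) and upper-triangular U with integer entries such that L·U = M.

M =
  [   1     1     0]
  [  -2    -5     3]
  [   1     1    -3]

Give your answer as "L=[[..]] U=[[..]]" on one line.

  r1 -= -2·r0 → [0,-3,3]
  r2 -= 1·r0 → [0,0,-3]
  r2 -= 0·r1 → [0,0,-3]

L=[[1,0,0],[-2,1,0],[1,0,1]] U=[[1,1,0],[0,-3,3],[0,0,-3]]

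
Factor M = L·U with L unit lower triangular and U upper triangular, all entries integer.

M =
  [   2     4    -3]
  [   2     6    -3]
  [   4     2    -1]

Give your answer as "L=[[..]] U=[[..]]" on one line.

  row1 -= 1·row0 → [0,2,0]
  row2 -= 2·row0 → [0,-6,5]
  row2 -= -3·row1 → [0,0,5]

L=[[1,0,0],[1,1,0],[2,-3,1]] U=[[2,4,-3],[0,2,0],[0,0,5]]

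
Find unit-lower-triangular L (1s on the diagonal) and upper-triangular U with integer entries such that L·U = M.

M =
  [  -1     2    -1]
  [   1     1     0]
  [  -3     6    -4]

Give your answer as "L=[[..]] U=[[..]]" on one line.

L=[[1,0,0],[-1,1,0],[3,0,1]] U=[[-1,2,-1],[0,3,-1],[0,0,-1]]

  row1 -= -1·row0 → [0,3,-1]
  row2 -= 3·row0 → [0,0,-1]
  row2 -= 0·row1 → [0,0,-1]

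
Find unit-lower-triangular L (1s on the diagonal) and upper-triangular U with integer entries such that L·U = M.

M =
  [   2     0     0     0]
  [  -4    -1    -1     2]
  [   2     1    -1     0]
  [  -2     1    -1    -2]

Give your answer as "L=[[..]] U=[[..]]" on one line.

L=[[1,0,0,0],[-2,1,0,0],[1,-1,1,0],[-1,-1,1,1]] U=[[2,0,0,0],[0,-1,-1,2],[0,0,-2,2],[0,0,0,-2]]

  R1 -= -2·R0 → [0,-1,-1,2]
  R2 -= 1·R0 → [0,1,-1,0]
  R3 -= -1·R0 → [0,1,-1,-2]
  R2 -= -1·R1 → [0,0,-2,2]
  R3 -= -1·R1 → [0,0,-2,0]
  R3 -= 1·R2 → [0,0,0,-2]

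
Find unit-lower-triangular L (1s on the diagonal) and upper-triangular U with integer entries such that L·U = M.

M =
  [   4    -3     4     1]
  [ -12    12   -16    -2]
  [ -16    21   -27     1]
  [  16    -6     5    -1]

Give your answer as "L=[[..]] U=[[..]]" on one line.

  row1 -= -3·row0 → [0,3,-4,1]
  row2 -= -4·row0 → [0,9,-11,5]
  row3 -= 4·row0 → [0,6,-11,-5]
  row2 -= 3·row1 → [0,0,1,2]
  row3 -= 2·row1 → [0,0,-3,-7]
  row3 -= -3·row2 → [0,0,0,-1]

L=[[1,0,0,0],[-3,1,0,0],[-4,3,1,0],[4,2,-3,1]] U=[[4,-3,4,1],[0,3,-4,1],[0,0,1,2],[0,0,0,-1]]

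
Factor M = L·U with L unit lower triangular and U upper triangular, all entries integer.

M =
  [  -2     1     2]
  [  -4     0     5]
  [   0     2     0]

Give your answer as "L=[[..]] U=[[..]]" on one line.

L=[[1,0,0],[2,1,0],[0,-1,1]] U=[[-2,1,2],[0,-2,1],[0,0,1]]

  R1 -= 2·R0 → [0,-2,1]
  R2 -= 0·R0 → [0,2,0]
  R2 -= -1·R1 → [0,0,1]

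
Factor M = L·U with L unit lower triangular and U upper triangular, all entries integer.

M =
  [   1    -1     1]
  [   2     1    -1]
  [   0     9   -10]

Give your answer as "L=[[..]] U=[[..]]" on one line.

  row1 -= 2·row0 → [0,3,-3]
  row2 -= 0·row0 → [0,9,-10]
  row2 -= 3·row1 → [0,0,-1]

L=[[1,0,0],[2,1,0],[0,3,1]] U=[[1,-1,1],[0,3,-3],[0,0,-1]]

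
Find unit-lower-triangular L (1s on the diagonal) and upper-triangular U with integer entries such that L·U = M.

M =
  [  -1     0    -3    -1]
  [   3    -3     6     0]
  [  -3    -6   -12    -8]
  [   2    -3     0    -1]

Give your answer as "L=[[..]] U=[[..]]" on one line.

L=[[1,0,0,0],[-3,1,0,0],[3,2,1,0],[-2,1,-1,1]] U=[[-1,0,-3,-1],[0,-3,-3,-3],[0,0,3,1],[0,0,0,1]]

  r1 -= -3·r0 → [0,-3,-3,-3]
  r2 -= 3·r0 → [0,-6,-3,-5]
  r3 -= -2·r0 → [0,-3,-6,-3]
  r2 -= 2·r1 → [0,0,3,1]
  r3 -= 1·r1 → [0,0,-3,0]
  r3 -= -1·r2 → [0,0,0,1]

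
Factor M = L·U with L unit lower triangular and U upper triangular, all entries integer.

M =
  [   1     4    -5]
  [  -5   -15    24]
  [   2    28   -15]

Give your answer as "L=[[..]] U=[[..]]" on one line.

L=[[1,0,0],[-5,1,0],[2,4,1]] U=[[1,4,-5],[0,5,-1],[0,0,-1]]

  row1 -= -5·row0 → [0,5,-1]
  row2 -= 2·row0 → [0,20,-5]
  row2 -= 4·row1 → [0,0,-1]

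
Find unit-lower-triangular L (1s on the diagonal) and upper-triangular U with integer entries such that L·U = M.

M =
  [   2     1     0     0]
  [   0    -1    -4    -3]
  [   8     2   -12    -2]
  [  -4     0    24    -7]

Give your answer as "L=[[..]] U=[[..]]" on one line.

  r1 -= 0·r0 → [0,-1,-4,-3]
  r2 -= 4·r0 → [0,-2,-12,-2]
  r3 -= -2·r0 → [0,2,24,-7]
  r2 -= 2·r1 → [0,0,-4,4]
  r3 -= -2·r1 → [0,0,16,-13]
  r3 -= -4·r2 → [0,0,0,3]

L=[[1,0,0,0],[0,1,0,0],[4,2,1,0],[-2,-2,-4,1]] U=[[2,1,0,0],[0,-1,-4,-3],[0,0,-4,4],[0,0,0,3]]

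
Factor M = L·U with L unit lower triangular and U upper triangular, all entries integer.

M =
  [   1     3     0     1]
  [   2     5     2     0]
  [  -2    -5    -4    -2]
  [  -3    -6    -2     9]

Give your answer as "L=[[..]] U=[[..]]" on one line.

  R1 -= 2·R0 → [0,-1,2,-2]
  R2 -= -2·R0 → [0,1,-4,0]
  R3 -= -3·R0 → [0,3,-2,12]
  R2 -= -1·R1 → [0,0,-2,-2]
  R3 -= -3·R1 → [0,0,4,6]
  R3 -= -2·R2 → [0,0,0,2]

L=[[1,0,0,0],[2,1,0,0],[-2,-1,1,0],[-3,-3,-2,1]] U=[[1,3,0,1],[0,-1,2,-2],[0,0,-2,-2],[0,0,0,2]]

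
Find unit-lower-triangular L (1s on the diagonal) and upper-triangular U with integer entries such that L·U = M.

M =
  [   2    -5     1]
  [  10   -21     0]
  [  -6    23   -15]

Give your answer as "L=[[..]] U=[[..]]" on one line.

  r1 -= 5·r0 → [0,4,-5]
  r2 -= -3·r0 → [0,8,-12]
  r2 -= 2·r1 → [0,0,-2]

L=[[1,0,0],[5,1,0],[-3,2,1]] U=[[2,-5,1],[0,4,-5],[0,0,-2]]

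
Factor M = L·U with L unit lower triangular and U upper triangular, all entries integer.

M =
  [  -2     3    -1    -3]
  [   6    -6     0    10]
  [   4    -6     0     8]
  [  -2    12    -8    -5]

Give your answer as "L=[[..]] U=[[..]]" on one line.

  row1 -= -3·row0 → [0,3,-3,1]
  row2 -= -2·row0 → [0,0,-2,2]
  row3 -= 1·row0 → [0,9,-7,-2]
  row2 -= 0·row1 → [0,0,-2,2]
  row3 -= 3·row1 → [0,0,2,-5]
  row3 -= -1·row2 → [0,0,0,-3]

L=[[1,0,0,0],[-3,1,0,0],[-2,0,1,0],[1,3,-1,1]] U=[[-2,3,-1,-3],[0,3,-3,1],[0,0,-2,2],[0,0,0,-3]]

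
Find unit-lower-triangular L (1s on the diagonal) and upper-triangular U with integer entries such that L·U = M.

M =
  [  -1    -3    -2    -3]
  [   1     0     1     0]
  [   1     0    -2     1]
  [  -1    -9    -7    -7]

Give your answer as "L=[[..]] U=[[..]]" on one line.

L=[[1,0,0,0],[-1,1,0,0],[-1,1,1,0],[1,2,1,1]] U=[[-1,-3,-2,-3],[0,-3,-1,-3],[0,0,-3,1],[0,0,0,1]]

  row1 -= -1·row0 → [0,-3,-1,-3]
  row2 -= -1·row0 → [0,-3,-4,-2]
  row3 -= 1·row0 → [0,-6,-5,-4]
  row2 -= 1·row1 → [0,0,-3,1]
  row3 -= 2·row1 → [0,0,-3,2]
  row3 -= 1·row2 → [0,0,0,1]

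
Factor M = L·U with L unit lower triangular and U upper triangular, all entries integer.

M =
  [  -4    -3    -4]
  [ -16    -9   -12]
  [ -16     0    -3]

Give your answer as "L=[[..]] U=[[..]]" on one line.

  r1 -= 4·r0 → [0,3,4]
  r2 -= 4·r0 → [0,12,13]
  r2 -= 4·r1 → [0,0,-3]

L=[[1,0,0],[4,1,0],[4,4,1]] U=[[-4,-3,-4],[0,3,4],[0,0,-3]]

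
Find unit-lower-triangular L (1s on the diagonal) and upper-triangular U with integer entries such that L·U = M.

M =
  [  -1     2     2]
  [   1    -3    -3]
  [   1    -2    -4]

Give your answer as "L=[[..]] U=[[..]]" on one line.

  row1 -= -1·row0 → [0,-1,-1]
  row2 -= -1·row0 → [0,0,-2]
  row2 -= 0·row1 → [0,0,-2]

L=[[1,0,0],[-1,1,0],[-1,0,1]] U=[[-1,2,2],[0,-1,-1],[0,0,-2]]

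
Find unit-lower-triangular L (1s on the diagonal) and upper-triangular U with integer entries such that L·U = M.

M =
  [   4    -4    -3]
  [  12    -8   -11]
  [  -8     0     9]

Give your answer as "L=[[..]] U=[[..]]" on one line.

L=[[1,0,0],[3,1,0],[-2,-2,1]] U=[[4,-4,-3],[0,4,-2],[0,0,-1]]

  r1 -= 3·r0 → [0,4,-2]
  r2 -= -2·r0 → [0,-8,3]
  r2 -= -2·r1 → [0,0,-1]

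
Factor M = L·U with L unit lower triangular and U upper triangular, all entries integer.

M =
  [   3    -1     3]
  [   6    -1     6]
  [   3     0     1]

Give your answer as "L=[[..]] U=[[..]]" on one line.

L=[[1,0,0],[2,1,0],[1,1,1]] U=[[3,-1,3],[0,1,0],[0,0,-2]]

  row1 -= 2·row0 → [0,1,0]
  row2 -= 1·row0 → [0,1,-2]
  row2 -= 1·row1 → [0,0,-2]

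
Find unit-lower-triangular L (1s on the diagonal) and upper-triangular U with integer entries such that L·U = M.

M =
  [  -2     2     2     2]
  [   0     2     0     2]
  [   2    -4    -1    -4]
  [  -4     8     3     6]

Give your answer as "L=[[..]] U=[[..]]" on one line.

  row1 -= 0·row0 → [0,2,0,2]
  row2 -= -1·row0 → [0,-2,1,-2]
  row3 -= 2·row0 → [0,4,-1,2]
  row2 -= -1·row1 → [0,0,1,0]
  row3 -= 2·row1 → [0,0,-1,-2]
  row3 -= -1·row2 → [0,0,0,-2]

L=[[1,0,0,0],[0,1,0,0],[-1,-1,1,0],[2,2,-1,1]] U=[[-2,2,2,2],[0,2,0,2],[0,0,1,0],[0,0,0,-2]]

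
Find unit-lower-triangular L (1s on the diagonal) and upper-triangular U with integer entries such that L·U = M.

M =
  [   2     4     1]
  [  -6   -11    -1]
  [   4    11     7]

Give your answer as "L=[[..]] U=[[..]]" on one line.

L=[[1,0,0],[-3,1,0],[2,3,1]] U=[[2,4,1],[0,1,2],[0,0,-1]]

  r1 -= -3·r0 → [0,1,2]
  r2 -= 2·r0 → [0,3,5]
  r2 -= 3·r1 → [0,0,-1]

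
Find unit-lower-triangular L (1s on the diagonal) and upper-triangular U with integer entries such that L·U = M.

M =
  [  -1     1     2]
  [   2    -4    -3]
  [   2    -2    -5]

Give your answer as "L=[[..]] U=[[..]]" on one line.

L=[[1,0,0],[-2,1,0],[-2,0,1]] U=[[-1,1,2],[0,-2,1],[0,0,-1]]

  R1 -= -2·R0 → [0,-2,1]
  R2 -= -2·R0 → [0,0,-1]
  R2 -= 0·R1 → [0,0,-1]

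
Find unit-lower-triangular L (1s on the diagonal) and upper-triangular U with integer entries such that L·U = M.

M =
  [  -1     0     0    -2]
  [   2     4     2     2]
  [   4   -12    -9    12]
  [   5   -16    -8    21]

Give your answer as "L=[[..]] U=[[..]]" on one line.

L=[[1,0,0,0],[-2,1,0,0],[-4,-3,1,0],[-5,-4,0,1]] U=[[-1,0,0,-2],[0,4,2,-2],[0,0,-3,-2],[0,0,0,3]]

  row1 -= -2·row0 → [0,4,2,-2]
  row2 -= -4·row0 → [0,-12,-9,4]
  row3 -= -5·row0 → [0,-16,-8,11]
  row2 -= -3·row1 → [0,0,-3,-2]
  row3 -= -4·row1 → [0,0,0,3]
  row3 -= 0·row2 → [0,0,0,3]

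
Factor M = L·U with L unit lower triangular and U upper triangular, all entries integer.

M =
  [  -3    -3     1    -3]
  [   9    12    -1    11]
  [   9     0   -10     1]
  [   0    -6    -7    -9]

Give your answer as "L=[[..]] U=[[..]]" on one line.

  r1 -= -3·r0 → [0,3,2,2]
  r2 -= -3·r0 → [0,-9,-7,-8]
  r3 -= 0·r0 → [0,-6,-7,-9]
  r2 -= -3·r1 → [0,0,-1,-2]
  r3 -= -2·r1 → [0,0,-3,-5]
  r3 -= 3·r2 → [0,0,0,1]

L=[[1,0,0,0],[-3,1,0,0],[-3,-3,1,0],[0,-2,3,1]] U=[[-3,-3,1,-3],[0,3,2,2],[0,0,-1,-2],[0,0,0,1]]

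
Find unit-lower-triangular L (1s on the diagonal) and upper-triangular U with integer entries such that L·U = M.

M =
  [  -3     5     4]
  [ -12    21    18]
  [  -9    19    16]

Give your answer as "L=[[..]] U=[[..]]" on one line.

L=[[1,0,0],[4,1,0],[3,4,1]] U=[[-3,5,4],[0,1,2],[0,0,-4]]

  r1 -= 4·r0 → [0,1,2]
  r2 -= 3·r0 → [0,4,4]
  r2 -= 4·r1 → [0,0,-4]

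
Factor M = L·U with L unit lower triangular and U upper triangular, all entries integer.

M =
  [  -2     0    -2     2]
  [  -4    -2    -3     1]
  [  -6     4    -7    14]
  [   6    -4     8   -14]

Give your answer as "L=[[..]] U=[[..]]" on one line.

  R1 -= 2·R0 → [0,-2,1,-3]
  R2 -= 3·R0 → [0,4,-1,8]
  R3 -= -3·R0 → [0,-4,2,-8]
  R2 -= -2·R1 → [0,0,1,2]
  R3 -= 2·R1 → [0,0,0,-2]
  R3 -= 0·R2 → [0,0,0,-2]

L=[[1,0,0,0],[2,1,0,0],[3,-2,1,0],[-3,2,0,1]] U=[[-2,0,-2,2],[0,-2,1,-3],[0,0,1,2],[0,0,0,-2]]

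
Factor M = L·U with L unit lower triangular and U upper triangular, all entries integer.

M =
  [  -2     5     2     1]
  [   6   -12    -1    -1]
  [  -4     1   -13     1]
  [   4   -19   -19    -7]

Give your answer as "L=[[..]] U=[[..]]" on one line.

  r1 -= -3·r0 → [0,3,5,2]
  r2 -= 2·r0 → [0,-9,-17,-1]
  r3 -= -2·r0 → [0,-9,-15,-5]
  r2 -= -3·r1 → [0,0,-2,5]
  r3 -= -3·r1 → [0,0,0,1]
  r3 -= 0·r2 → [0,0,0,1]

L=[[1,0,0,0],[-3,1,0,0],[2,-3,1,0],[-2,-3,0,1]] U=[[-2,5,2,1],[0,3,5,2],[0,0,-2,5],[0,0,0,1]]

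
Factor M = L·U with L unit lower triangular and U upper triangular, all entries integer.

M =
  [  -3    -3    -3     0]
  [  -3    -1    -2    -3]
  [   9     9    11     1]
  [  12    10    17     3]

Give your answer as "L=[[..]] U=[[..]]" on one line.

L=[[1,0,0,0],[1,1,0,0],[-3,0,1,0],[-4,-1,3,1]] U=[[-3,-3,-3,0],[0,2,1,-3],[0,0,2,1],[0,0,0,-3]]

  R1 -= 1·R0 → [0,2,1,-3]
  R2 -= -3·R0 → [0,0,2,1]
  R3 -= -4·R0 → [0,-2,5,3]
  R2 -= 0·R1 → [0,0,2,1]
  R3 -= -1·R1 → [0,0,6,0]
  R3 -= 3·R2 → [0,0,0,-3]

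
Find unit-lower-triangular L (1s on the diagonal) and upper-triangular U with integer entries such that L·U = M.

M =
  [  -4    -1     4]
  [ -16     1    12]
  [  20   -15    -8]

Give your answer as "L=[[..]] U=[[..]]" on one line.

L=[[1,0,0],[4,1,0],[-5,-4,1]] U=[[-4,-1,4],[0,5,-4],[0,0,-4]]

  row1 -= 4·row0 → [0,5,-4]
  row2 -= -5·row0 → [0,-20,12]
  row2 -= -4·row1 → [0,0,-4]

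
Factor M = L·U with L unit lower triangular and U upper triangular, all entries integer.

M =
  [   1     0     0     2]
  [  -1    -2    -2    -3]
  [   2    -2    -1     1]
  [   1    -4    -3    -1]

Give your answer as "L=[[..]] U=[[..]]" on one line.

  r1 -= -1·r0 → [0,-2,-2,-1]
  r2 -= 2·r0 → [0,-2,-1,-3]
  r3 -= 1·r0 → [0,-4,-3,-3]
  r2 -= 1·r1 → [0,0,1,-2]
  r3 -= 2·r1 → [0,0,1,-1]
  r3 -= 1·r2 → [0,0,0,1]

L=[[1,0,0,0],[-1,1,0,0],[2,1,1,0],[1,2,1,1]] U=[[1,0,0,2],[0,-2,-2,-1],[0,0,1,-2],[0,0,0,1]]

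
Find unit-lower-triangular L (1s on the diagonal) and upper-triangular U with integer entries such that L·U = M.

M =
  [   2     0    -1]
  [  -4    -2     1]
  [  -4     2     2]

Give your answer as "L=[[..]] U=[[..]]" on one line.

  row1 -= -2·row0 → [0,-2,-1]
  row2 -= -2·row0 → [0,2,0]
  row2 -= -1·row1 → [0,0,-1]

L=[[1,0,0],[-2,1,0],[-2,-1,1]] U=[[2,0,-1],[0,-2,-1],[0,0,-1]]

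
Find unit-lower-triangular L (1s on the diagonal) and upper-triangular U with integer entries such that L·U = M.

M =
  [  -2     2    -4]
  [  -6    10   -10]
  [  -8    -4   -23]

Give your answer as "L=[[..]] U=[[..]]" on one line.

L=[[1,0,0],[3,1,0],[4,-3,1]] U=[[-2,2,-4],[0,4,2],[0,0,-1]]

  r1 -= 3·r0 → [0,4,2]
  r2 -= 4·r0 → [0,-12,-7]
  r2 -= -3·r1 → [0,0,-1]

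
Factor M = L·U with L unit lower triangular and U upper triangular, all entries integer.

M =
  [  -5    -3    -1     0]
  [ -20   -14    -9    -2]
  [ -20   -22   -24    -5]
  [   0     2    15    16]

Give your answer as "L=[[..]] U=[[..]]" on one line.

L=[[1,0,0,0],[4,1,0,0],[4,5,1,0],[0,-1,2,1]] U=[[-5,-3,-1,0],[0,-2,-5,-2],[0,0,5,5],[0,0,0,4]]

  R1 -= 4·R0 → [0,-2,-5,-2]
  R2 -= 4·R0 → [0,-10,-20,-5]
  R3 -= 0·R0 → [0,2,15,16]
  R2 -= 5·R1 → [0,0,5,5]
  R3 -= -1·R1 → [0,0,10,14]
  R3 -= 2·R2 → [0,0,0,4]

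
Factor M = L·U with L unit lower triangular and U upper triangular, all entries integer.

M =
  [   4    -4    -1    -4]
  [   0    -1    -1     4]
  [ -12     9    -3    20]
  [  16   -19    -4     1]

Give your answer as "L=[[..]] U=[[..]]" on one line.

L=[[1,0,0,0],[0,1,0,0],[-3,3,1,0],[4,3,-1,1]] U=[[4,-4,-1,-4],[0,-1,-1,4],[0,0,-3,-4],[0,0,0,1]]

  row1 -= 0·row0 → [0,-1,-1,4]
  row2 -= -3·row0 → [0,-3,-6,8]
  row3 -= 4·row0 → [0,-3,0,17]
  row2 -= 3·row1 → [0,0,-3,-4]
  row3 -= 3·row1 → [0,0,3,5]
  row3 -= -1·row2 → [0,0,0,1]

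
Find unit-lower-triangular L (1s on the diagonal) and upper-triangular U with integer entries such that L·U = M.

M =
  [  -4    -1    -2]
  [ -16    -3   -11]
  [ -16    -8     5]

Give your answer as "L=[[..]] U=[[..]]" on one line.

  R1 -= 4·R0 → [0,1,-3]
  R2 -= 4·R0 → [0,-4,13]
  R2 -= -4·R1 → [0,0,1]

L=[[1,0,0],[4,1,0],[4,-4,1]] U=[[-4,-1,-2],[0,1,-3],[0,0,1]]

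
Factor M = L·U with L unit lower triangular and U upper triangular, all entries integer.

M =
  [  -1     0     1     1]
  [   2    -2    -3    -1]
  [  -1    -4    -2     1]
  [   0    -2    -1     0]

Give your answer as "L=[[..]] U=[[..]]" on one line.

  row1 -= -2·row0 → [0,-2,-1,1]
  row2 -= 1·row0 → [0,-4,-3,0]
  row3 -= 0·row0 → [0,-2,-1,0]
  row2 -= 2·row1 → [0,0,-1,-2]
  row3 -= 1·row1 → [0,0,0,-1]
  row3 -= 0·row2 → [0,0,0,-1]

L=[[1,0,0,0],[-2,1,0,0],[1,2,1,0],[0,1,0,1]] U=[[-1,0,1,1],[0,-2,-1,1],[0,0,-1,-2],[0,0,0,-1]]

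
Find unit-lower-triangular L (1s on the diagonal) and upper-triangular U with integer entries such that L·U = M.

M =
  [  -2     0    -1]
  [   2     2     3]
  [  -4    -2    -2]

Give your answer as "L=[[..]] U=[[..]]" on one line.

L=[[1,0,0],[-1,1,0],[2,-1,1]] U=[[-2,0,-1],[0,2,2],[0,0,2]]

  row1 -= -1·row0 → [0,2,2]
  row2 -= 2·row0 → [0,-2,0]
  row2 -= -1·row1 → [0,0,2]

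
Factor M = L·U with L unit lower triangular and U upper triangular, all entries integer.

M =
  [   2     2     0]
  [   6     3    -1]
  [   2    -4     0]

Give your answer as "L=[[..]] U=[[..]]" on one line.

  row1 -= 3·row0 → [0,-3,-1]
  row2 -= 1·row0 → [0,-6,0]
  row2 -= 2·row1 → [0,0,2]

L=[[1,0,0],[3,1,0],[1,2,1]] U=[[2,2,0],[0,-3,-1],[0,0,2]]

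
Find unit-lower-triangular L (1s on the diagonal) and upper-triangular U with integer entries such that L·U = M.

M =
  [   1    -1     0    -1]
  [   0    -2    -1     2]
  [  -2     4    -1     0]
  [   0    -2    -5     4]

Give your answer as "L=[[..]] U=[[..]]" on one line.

  r1 -= 0·r0 → [0,-2,-1,2]
  r2 -= -2·r0 → [0,2,-1,-2]
  r3 -= 0·r0 → [0,-2,-5,4]
  r2 -= -1·r1 → [0,0,-2,0]
  r3 -= 1·r1 → [0,0,-4,2]
  r3 -= 2·r2 → [0,0,0,2]

L=[[1,0,0,0],[0,1,0,0],[-2,-1,1,0],[0,1,2,1]] U=[[1,-1,0,-1],[0,-2,-1,2],[0,0,-2,0],[0,0,0,2]]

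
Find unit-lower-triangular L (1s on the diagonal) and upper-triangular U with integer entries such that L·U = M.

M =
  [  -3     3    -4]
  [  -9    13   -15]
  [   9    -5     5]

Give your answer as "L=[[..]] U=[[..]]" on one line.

  r1 -= 3·r0 → [0,4,-3]
  r2 -= -3·r0 → [0,4,-7]
  r2 -= 1·r1 → [0,0,-4]

L=[[1,0,0],[3,1,0],[-3,1,1]] U=[[-3,3,-4],[0,4,-3],[0,0,-4]]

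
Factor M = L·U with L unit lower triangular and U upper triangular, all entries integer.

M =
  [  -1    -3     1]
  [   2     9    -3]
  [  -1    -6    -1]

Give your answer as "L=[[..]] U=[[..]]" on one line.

  R1 -= -2·R0 → [0,3,-1]
  R2 -= 1·R0 → [0,-3,-2]
  R2 -= -1·R1 → [0,0,-3]

L=[[1,0,0],[-2,1,0],[1,-1,1]] U=[[-1,-3,1],[0,3,-1],[0,0,-3]]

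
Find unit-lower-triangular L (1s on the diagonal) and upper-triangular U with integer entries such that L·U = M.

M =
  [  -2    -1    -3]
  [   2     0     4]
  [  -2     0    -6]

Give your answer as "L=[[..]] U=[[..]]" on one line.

L=[[1,0,0],[-1,1,0],[1,-1,1]] U=[[-2,-1,-3],[0,-1,1],[0,0,-2]]

  r1 -= -1·r0 → [0,-1,1]
  r2 -= 1·r0 → [0,1,-3]
  r2 -= -1·r1 → [0,0,-2]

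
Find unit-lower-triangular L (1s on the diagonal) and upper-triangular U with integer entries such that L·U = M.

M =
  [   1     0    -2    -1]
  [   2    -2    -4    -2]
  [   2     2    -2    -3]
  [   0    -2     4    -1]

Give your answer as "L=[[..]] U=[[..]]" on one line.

  row1 -= 2·row0 → [0,-2,0,0]
  row2 -= 2·row0 → [0,2,2,-1]
  row3 -= 0·row0 → [0,-2,4,-1]
  row2 -= -1·row1 → [0,0,2,-1]
  row3 -= 1·row1 → [0,0,4,-1]
  row3 -= 2·row2 → [0,0,0,1]

L=[[1,0,0,0],[2,1,0,0],[2,-1,1,0],[0,1,2,1]] U=[[1,0,-2,-1],[0,-2,0,0],[0,0,2,-1],[0,0,0,1]]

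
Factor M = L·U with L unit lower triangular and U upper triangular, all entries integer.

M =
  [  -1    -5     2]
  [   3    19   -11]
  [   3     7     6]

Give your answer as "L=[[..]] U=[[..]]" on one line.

  r1 -= -3·r0 → [0,4,-5]
  r2 -= -3·r0 → [0,-8,12]
  r2 -= -2·r1 → [0,0,2]

L=[[1,0,0],[-3,1,0],[-3,-2,1]] U=[[-1,-5,2],[0,4,-5],[0,0,2]]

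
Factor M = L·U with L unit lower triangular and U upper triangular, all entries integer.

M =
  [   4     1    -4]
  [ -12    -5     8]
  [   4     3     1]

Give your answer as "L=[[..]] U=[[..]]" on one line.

L=[[1,0,0],[-3,1,0],[1,-1,1]] U=[[4,1,-4],[0,-2,-4],[0,0,1]]

  row1 -= -3·row0 → [0,-2,-4]
  row2 -= 1·row0 → [0,2,5]
  row2 -= -1·row1 → [0,0,1]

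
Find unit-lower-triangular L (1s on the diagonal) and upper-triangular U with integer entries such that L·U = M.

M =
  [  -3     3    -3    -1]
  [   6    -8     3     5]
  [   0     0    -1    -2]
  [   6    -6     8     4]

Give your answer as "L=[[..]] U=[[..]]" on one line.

  row1 -= -2·row0 → [0,-2,-3,3]
  row2 -= 0·row0 → [0,0,-1,-2]
  row3 -= -2·row0 → [0,0,2,2]
  row2 -= 0·row1 → [0,0,-1,-2]
  row3 -= 0·row1 → [0,0,2,2]
  row3 -= -2·row2 → [0,0,0,-2]

L=[[1,0,0,0],[-2,1,0,0],[0,0,1,0],[-2,0,-2,1]] U=[[-3,3,-3,-1],[0,-2,-3,3],[0,0,-1,-2],[0,0,0,-2]]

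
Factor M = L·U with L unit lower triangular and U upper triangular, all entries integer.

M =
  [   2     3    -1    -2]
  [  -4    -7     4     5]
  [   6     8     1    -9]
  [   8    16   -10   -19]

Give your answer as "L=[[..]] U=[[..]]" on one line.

  row1 -= -2·row0 → [0,-1,2,1]
  row2 -= 3·row0 → [0,-1,4,-3]
  row3 -= 4·row0 → [0,4,-6,-11]
  row2 -= 1·row1 → [0,0,2,-4]
  row3 -= -4·row1 → [0,0,2,-7]
  row3 -= 1·row2 → [0,0,0,-3]

L=[[1,0,0,0],[-2,1,0,0],[3,1,1,0],[4,-4,1,1]] U=[[2,3,-1,-2],[0,-1,2,1],[0,0,2,-4],[0,0,0,-3]]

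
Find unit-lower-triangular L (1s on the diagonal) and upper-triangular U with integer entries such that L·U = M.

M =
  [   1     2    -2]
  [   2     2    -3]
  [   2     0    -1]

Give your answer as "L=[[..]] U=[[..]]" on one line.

  r1 -= 2·r0 → [0,-2,1]
  r2 -= 2·r0 → [0,-4,3]
  r2 -= 2·r1 → [0,0,1]

L=[[1,0,0],[2,1,0],[2,2,1]] U=[[1,2,-2],[0,-2,1],[0,0,1]]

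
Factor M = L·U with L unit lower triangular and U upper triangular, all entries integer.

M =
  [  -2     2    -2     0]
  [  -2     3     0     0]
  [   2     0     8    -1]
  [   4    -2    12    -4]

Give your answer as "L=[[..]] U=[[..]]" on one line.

  R1 -= 1·R0 → [0,1,2,0]
  R2 -= -1·R0 → [0,2,6,-1]
  R3 -= -2·R0 → [0,2,8,-4]
  R2 -= 2·R1 → [0,0,2,-1]
  R3 -= 2·R1 → [0,0,4,-4]
  R3 -= 2·R2 → [0,0,0,-2]

L=[[1,0,0,0],[1,1,0,0],[-1,2,1,0],[-2,2,2,1]] U=[[-2,2,-2,0],[0,1,2,0],[0,0,2,-1],[0,0,0,-2]]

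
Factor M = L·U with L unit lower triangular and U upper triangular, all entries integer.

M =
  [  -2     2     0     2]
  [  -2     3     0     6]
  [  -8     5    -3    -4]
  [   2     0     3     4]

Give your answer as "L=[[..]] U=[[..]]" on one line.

  R1 -= 1·R0 → [0,1,0,4]
  R2 -= 4·R0 → [0,-3,-3,-12]
  R3 -= -1·R0 → [0,2,3,6]
  R2 -= -3·R1 → [0,0,-3,0]
  R3 -= 2·R1 → [0,0,3,-2]
  R3 -= -1·R2 → [0,0,0,-2]

L=[[1,0,0,0],[1,1,0,0],[4,-3,1,0],[-1,2,-1,1]] U=[[-2,2,0,2],[0,1,0,4],[0,0,-3,0],[0,0,0,-2]]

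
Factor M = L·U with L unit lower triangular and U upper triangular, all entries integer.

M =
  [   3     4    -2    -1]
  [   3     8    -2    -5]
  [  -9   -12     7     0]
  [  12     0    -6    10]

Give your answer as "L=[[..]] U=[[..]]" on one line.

  row1 -= 1·row0 → [0,4,0,-4]
  row2 -= -3·row0 → [0,0,1,-3]
  row3 -= 4·row0 → [0,-16,2,14]
  row2 -= 0·row1 → [0,0,1,-3]
  row3 -= -4·row1 → [0,0,2,-2]
  row3 -= 2·row2 → [0,0,0,4]

L=[[1,0,0,0],[1,1,0,0],[-3,0,1,0],[4,-4,2,1]] U=[[3,4,-2,-1],[0,4,0,-4],[0,0,1,-3],[0,0,0,4]]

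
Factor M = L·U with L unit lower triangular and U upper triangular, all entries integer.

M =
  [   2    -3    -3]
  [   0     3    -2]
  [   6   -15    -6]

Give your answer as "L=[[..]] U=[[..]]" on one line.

  R1 -= 0·R0 → [0,3,-2]
  R2 -= 3·R0 → [0,-6,3]
  R2 -= -2·R1 → [0,0,-1]

L=[[1,0,0],[0,1,0],[3,-2,1]] U=[[2,-3,-3],[0,3,-2],[0,0,-1]]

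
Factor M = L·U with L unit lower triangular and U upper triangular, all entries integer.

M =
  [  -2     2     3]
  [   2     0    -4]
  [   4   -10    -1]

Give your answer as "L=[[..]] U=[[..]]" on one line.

  R1 -= -1·R0 → [0,2,-1]
  R2 -= -2·R0 → [0,-6,5]
  R2 -= -3·R1 → [0,0,2]

L=[[1,0,0],[-1,1,0],[-2,-3,1]] U=[[-2,2,3],[0,2,-1],[0,0,2]]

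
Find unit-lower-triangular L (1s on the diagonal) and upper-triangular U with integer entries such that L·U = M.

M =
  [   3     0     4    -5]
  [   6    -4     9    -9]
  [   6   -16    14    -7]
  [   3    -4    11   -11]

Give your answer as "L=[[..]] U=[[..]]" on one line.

L=[[1,0,0,0],[2,1,0,0],[2,4,1,0],[1,1,3,1]] U=[[3,0,4,-5],[0,-4,1,1],[0,0,2,-1],[0,0,0,-4]]

  R1 -= 2·R0 → [0,-4,1,1]
  R2 -= 2·R0 → [0,-16,6,3]
  R3 -= 1·R0 → [0,-4,7,-6]
  R2 -= 4·R1 → [0,0,2,-1]
  R3 -= 1·R1 → [0,0,6,-7]
  R3 -= 3·R2 → [0,0,0,-4]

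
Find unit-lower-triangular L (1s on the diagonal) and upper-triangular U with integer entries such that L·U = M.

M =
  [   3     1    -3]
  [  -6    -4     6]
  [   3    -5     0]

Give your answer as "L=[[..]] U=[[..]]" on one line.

L=[[1,0,0],[-2,1,0],[1,3,1]] U=[[3,1,-3],[0,-2,0],[0,0,3]]

  row1 -= -2·row0 → [0,-2,0]
  row2 -= 1·row0 → [0,-6,3]
  row2 -= 3·row1 → [0,0,3]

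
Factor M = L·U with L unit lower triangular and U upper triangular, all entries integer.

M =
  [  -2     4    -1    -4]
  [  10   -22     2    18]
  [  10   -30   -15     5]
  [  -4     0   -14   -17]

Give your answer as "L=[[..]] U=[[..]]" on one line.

L=[[1,0,0,0],[-5,1,0,0],[-5,5,1,0],[2,4,0,1]] U=[[-2,4,-1,-4],[0,-2,-3,-2],[0,0,-5,-5],[0,0,0,-1]]

  R1 -= -5·R0 → [0,-2,-3,-2]
  R2 -= -5·R0 → [0,-10,-20,-15]
  R3 -= 2·R0 → [0,-8,-12,-9]
  R2 -= 5·R1 → [0,0,-5,-5]
  R3 -= 4·R1 → [0,0,0,-1]
  R3 -= 0·R2 → [0,0,0,-1]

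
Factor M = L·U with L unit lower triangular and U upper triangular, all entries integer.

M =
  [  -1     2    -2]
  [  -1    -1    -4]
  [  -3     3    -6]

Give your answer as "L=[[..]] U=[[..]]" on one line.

  R1 -= 1·R0 → [0,-3,-2]
  R2 -= 3·R0 → [0,-3,0]
  R2 -= 1·R1 → [0,0,2]

L=[[1,0,0],[1,1,0],[3,1,1]] U=[[-1,2,-2],[0,-3,-2],[0,0,2]]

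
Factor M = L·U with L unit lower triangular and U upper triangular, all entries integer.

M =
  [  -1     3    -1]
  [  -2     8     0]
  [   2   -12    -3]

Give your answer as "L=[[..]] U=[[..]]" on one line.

L=[[1,0,0],[2,1,0],[-2,-3,1]] U=[[-1,3,-1],[0,2,2],[0,0,1]]

  row1 -= 2·row0 → [0,2,2]
  row2 -= -2·row0 → [0,-6,-5]
  row2 -= -3·row1 → [0,0,1]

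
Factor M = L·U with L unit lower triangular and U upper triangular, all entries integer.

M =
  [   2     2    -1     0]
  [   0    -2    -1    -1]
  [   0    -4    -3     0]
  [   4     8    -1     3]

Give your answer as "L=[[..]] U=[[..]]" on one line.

  row1 -= 0·row0 → [0,-2,-1,-1]
  row2 -= 0·row0 → [0,-4,-3,0]
  row3 -= 2·row0 → [0,4,1,3]
  row2 -= 2·row1 → [0,0,-1,2]
  row3 -= -2·row1 → [0,0,-1,1]
  row3 -= 1·row2 → [0,0,0,-1]

L=[[1,0,0,0],[0,1,0,0],[0,2,1,0],[2,-2,1,1]] U=[[2,2,-1,0],[0,-2,-1,-1],[0,0,-1,2],[0,0,0,-1]]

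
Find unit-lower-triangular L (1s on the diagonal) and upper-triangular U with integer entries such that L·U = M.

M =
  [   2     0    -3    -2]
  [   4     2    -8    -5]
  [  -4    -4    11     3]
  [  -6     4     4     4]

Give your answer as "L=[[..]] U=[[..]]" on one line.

L=[[1,0,0,0],[2,1,0,0],[-2,-2,1,0],[-3,2,-1,1]] U=[[2,0,-3,-2],[0,2,-2,-1],[0,0,1,-3],[0,0,0,-3]]

  row1 -= 2·row0 → [0,2,-2,-1]
  row2 -= -2·row0 → [0,-4,5,-1]
  row3 -= -3·row0 → [0,4,-5,-2]
  row2 -= -2·row1 → [0,0,1,-3]
  row3 -= 2·row1 → [0,0,-1,0]
  row3 -= -1·row2 → [0,0,0,-3]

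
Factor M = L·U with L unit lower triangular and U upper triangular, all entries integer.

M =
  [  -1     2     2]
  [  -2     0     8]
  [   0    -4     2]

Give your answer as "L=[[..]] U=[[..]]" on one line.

  row1 -= 2·row0 → [0,-4,4]
  row2 -= 0·row0 → [0,-4,2]
  row2 -= 1·row1 → [0,0,-2]

L=[[1,0,0],[2,1,0],[0,1,1]] U=[[-1,2,2],[0,-4,4],[0,0,-2]]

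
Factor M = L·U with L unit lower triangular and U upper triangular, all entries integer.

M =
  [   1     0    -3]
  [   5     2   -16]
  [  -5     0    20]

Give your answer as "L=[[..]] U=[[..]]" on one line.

  R1 -= 5·R0 → [0,2,-1]
  R2 -= -5·R0 → [0,0,5]
  R2 -= 0·R1 → [0,0,5]

L=[[1,0,0],[5,1,0],[-5,0,1]] U=[[1,0,-3],[0,2,-1],[0,0,5]]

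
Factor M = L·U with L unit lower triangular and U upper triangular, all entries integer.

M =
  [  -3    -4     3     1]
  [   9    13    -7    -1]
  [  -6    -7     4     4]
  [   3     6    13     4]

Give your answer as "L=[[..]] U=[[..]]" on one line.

  R1 -= -3·R0 → [0,1,2,2]
  R2 -= 2·R0 → [0,1,-2,2]
  R3 -= -1·R0 → [0,2,16,5]
  R2 -= 1·R1 → [0,0,-4,0]
  R3 -= 2·R1 → [0,0,12,1]
  R3 -= -3·R2 → [0,0,0,1]

L=[[1,0,0,0],[-3,1,0,0],[2,1,1,0],[-1,2,-3,1]] U=[[-3,-4,3,1],[0,1,2,2],[0,0,-4,0],[0,0,0,1]]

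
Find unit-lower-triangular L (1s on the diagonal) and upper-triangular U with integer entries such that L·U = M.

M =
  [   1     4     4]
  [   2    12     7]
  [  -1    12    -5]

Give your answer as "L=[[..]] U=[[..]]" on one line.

L=[[1,0,0],[2,1,0],[-1,4,1]] U=[[1,4,4],[0,4,-1],[0,0,3]]

  r1 -= 2·r0 → [0,4,-1]
  r2 -= -1·r0 → [0,16,-1]
  r2 -= 4·r1 → [0,0,3]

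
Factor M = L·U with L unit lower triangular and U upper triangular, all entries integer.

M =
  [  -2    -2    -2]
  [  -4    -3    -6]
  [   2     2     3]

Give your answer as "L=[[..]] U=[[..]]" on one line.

L=[[1,0,0],[2,1,0],[-1,0,1]] U=[[-2,-2,-2],[0,1,-2],[0,0,1]]

  row1 -= 2·row0 → [0,1,-2]
  row2 -= -1·row0 → [0,0,1]
  row2 -= 0·row1 → [0,0,1]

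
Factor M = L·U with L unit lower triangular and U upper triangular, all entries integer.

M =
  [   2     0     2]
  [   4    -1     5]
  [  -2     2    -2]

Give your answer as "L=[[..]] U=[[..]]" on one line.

  R1 -= 2·R0 → [0,-1,1]
  R2 -= -1·R0 → [0,2,0]
  R2 -= -2·R1 → [0,0,2]

L=[[1,0,0],[2,1,0],[-1,-2,1]] U=[[2,0,2],[0,-1,1],[0,0,2]]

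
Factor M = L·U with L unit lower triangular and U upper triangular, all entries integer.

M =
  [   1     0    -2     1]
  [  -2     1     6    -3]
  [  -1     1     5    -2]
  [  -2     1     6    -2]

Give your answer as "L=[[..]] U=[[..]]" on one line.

L=[[1,0,0,0],[-2,1,0,0],[-1,1,1,0],[-2,1,0,1]] U=[[1,0,-2,1],[0,1,2,-1],[0,0,1,0],[0,0,0,1]]

  R1 -= -2·R0 → [0,1,2,-1]
  R2 -= -1·R0 → [0,1,3,-1]
  R3 -= -2·R0 → [0,1,2,0]
  R2 -= 1·R1 → [0,0,1,0]
  R3 -= 1·R1 → [0,0,0,1]
  R3 -= 0·R2 → [0,0,0,1]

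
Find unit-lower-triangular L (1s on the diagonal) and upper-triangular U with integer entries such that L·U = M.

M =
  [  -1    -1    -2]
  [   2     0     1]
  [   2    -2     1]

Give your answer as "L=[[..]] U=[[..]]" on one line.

  row1 -= -2·row0 → [0,-2,-3]
  row2 -= -2·row0 → [0,-4,-3]
  row2 -= 2·row1 → [0,0,3]

L=[[1,0,0],[-2,1,0],[-2,2,1]] U=[[-1,-1,-2],[0,-2,-3],[0,0,3]]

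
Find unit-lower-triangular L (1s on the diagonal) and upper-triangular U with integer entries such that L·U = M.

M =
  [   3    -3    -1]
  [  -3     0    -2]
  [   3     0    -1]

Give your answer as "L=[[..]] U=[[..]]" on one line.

  row1 -= -1·row0 → [0,-3,-3]
  row2 -= 1·row0 → [0,3,0]
  row2 -= -1·row1 → [0,0,-3]

L=[[1,0,0],[-1,1,0],[1,-1,1]] U=[[3,-3,-1],[0,-3,-3],[0,0,-3]]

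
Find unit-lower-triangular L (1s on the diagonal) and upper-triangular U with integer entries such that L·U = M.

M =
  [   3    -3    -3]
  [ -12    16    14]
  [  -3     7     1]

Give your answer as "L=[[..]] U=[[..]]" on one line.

L=[[1,0,0],[-4,1,0],[-1,1,1]] U=[[3,-3,-3],[0,4,2],[0,0,-4]]

  R1 -= -4·R0 → [0,4,2]
  R2 -= -1·R0 → [0,4,-2]
  R2 -= 1·R1 → [0,0,-4]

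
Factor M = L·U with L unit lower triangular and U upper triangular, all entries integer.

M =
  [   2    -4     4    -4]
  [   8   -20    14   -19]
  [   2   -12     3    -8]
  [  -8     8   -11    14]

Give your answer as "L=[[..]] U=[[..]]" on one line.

  row1 -= 4·row0 → [0,-4,-2,-3]
  row2 -= 1·row0 → [0,-8,-1,-4]
  row3 -= -4·row0 → [0,-8,5,-2]
  row2 -= 2·row1 → [0,0,3,2]
  row3 -= 2·row1 → [0,0,9,4]
  row3 -= 3·row2 → [0,0,0,-2]

L=[[1,0,0,0],[4,1,0,0],[1,2,1,0],[-4,2,3,1]] U=[[2,-4,4,-4],[0,-4,-2,-3],[0,0,3,2],[0,0,0,-2]]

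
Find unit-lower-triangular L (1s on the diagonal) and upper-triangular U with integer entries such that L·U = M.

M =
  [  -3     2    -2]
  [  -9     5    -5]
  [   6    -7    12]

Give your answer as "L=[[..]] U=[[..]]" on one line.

L=[[1,0,0],[3,1,0],[-2,3,1]] U=[[-3,2,-2],[0,-1,1],[0,0,5]]

  R1 -= 3·R0 → [0,-1,1]
  R2 -= -2·R0 → [0,-3,8]
  R2 -= 3·R1 → [0,0,5]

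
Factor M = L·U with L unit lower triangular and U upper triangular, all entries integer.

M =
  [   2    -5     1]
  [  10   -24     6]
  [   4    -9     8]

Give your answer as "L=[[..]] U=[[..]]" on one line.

  R1 -= 5·R0 → [0,1,1]
  R2 -= 2·R0 → [0,1,6]
  R2 -= 1·R1 → [0,0,5]

L=[[1,0,0],[5,1,0],[2,1,1]] U=[[2,-5,1],[0,1,1],[0,0,5]]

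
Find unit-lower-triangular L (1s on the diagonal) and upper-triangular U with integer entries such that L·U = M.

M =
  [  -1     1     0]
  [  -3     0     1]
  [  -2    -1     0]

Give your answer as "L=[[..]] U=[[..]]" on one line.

L=[[1,0,0],[3,1,0],[2,1,1]] U=[[-1,1,0],[0,-3,1],[0,0,-1]]

  R1 -= 3·R0 → [0,-3,1]
  R2 -= 2·R0 → [0,-3,0]
  R2 -= 1·R1 → [0,0,-1]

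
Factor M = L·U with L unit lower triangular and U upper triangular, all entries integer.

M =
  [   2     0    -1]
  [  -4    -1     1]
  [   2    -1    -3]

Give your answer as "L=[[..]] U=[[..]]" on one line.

  row1 -= -2·row0 → [0,-1,-1]
  row2 -= 1·row0 → [0,-1,-2]
  row2 -= 1·row1 → [0,0,-1]

L=[[1,0,0],[-2,1,0],[1,1,1]] U=[[2,0,-1],[0,-1,-1],[0,0,-1]]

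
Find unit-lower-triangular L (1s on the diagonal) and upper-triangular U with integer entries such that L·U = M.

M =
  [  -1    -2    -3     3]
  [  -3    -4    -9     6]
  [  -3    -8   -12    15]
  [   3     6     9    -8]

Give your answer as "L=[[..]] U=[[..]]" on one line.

L=[[1,0,0,0],[3,1,0,0],[3,-1,1,0],[-3,0,0,1]] U=[[-1,-2,-3,3],[0,2,0,-3],[0,0,-3,3],[0,0,0,1]]

  R1 -= 3·R0 → [0,2,0,-3]
  R2 -= 3·R0 → [0,-2,-3,6]
  R3 -= -3·R0 → [0,0,0,1]
  R2 -= -1·R1 → [0,0,-3,3]
  R3 -= 0·R1 → [0,0,0,1]
  R3 -= 0·R2 → [0,0,0,1]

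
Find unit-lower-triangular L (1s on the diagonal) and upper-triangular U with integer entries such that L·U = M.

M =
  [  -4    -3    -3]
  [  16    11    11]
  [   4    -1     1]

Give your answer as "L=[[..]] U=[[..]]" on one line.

  row1 -= -4·row0 → [0,-1,-1]
  row2 -= -1·row0 → [0,-4,-2]
  row2 -= 4·row1 → [0,0,2]

L=[[1,0,0],[-4,1,0],[-1,4,1]] U=[[-4,-3,-3],[0,-1,-1],[0,0,2]]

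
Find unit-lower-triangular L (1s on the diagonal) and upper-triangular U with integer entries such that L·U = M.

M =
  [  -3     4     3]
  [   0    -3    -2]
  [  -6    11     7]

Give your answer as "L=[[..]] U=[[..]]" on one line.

  r1 -= 0·r0 → [0,-3,-2]
  r2 -= 2·r0 → [0,3,1]
  r2 -= -1·r1 → [0,0,-1]

L=[[1,0,0],[0,1,0],[2,-1,1]] U=[[-3,4,3],[0,-3,-2],[0,0,-1]]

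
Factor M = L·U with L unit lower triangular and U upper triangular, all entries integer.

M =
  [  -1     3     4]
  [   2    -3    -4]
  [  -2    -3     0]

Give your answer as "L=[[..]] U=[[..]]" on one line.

L=[[1,0,0],[-2,1,0],[2,-3,1]] U=[[-1,3,4],[0,3,4],[0,0,4]]

  row1 -= -2·row0 → [0,3,4]
  row2 -= 2·row0 → [0,-9,-8]
  row2 -= -3·row1 → [0,0,4]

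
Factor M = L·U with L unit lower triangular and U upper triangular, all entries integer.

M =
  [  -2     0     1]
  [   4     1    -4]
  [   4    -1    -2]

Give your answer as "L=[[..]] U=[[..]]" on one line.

  row1 -= -2·row0 → [0,1,-2]
  row2 -= -2·row0 → [0,-1,0]
  row2 -= -1·row1 → [0,0,-2]

L=[[1,0,0],[-2,1,0],[-2,-1,1]] U=[[-2,0,1],[0,1,-2],[0,0,-2]]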